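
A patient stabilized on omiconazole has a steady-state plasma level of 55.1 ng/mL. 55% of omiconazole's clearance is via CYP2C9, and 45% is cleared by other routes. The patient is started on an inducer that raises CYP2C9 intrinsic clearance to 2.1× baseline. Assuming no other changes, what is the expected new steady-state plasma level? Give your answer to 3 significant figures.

CYP2C9: 0.55 × 2.1 = 1.155
Other: 0.45 (unchanged)
New clearance relative to baseline: 1.155 + 0.45 = 1.605.
With dosing unchanged, steady-state plasma level scales as 1/CL: 55.1 / 1.605 = 34.3 ng/mL.

34.3 ng/mL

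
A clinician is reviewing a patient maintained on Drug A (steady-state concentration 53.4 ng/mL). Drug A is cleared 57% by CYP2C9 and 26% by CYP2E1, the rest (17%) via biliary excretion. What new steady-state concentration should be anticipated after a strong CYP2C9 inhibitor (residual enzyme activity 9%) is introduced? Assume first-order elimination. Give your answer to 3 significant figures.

The CYP2C9 pathway (57% of clearance) falls to 0.09× activity: 0.57 × 0.09 = 0.0513.
CYP2E1 (26%) and the residual 17% are unaffected.
CL_new/CL_old = 0.0513 + 0.26 + 0.17 = 0.4813.
Steady-state concentration ∝ 1/CL, so new value = 53.4 / 0.4813 = 111 ng/mL.

111 ng/mL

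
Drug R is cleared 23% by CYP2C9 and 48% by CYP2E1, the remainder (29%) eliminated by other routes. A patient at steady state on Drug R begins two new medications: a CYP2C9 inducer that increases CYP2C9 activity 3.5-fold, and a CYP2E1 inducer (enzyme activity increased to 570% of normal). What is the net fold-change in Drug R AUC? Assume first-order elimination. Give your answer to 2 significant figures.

The CYP2C9 pathway (23% of clearance) is boosted to 3.5× activity: 0.23 × 3.5 = 0.805.
The CYP2E1 pathway (48% of clearance) increases to 5.7× activity: 0.48 × 5.7 = 2.736.
The remaining 29% of clearance is unaffected.
CL_new/CL_old = 0.805 + 2.736 + 0.29 = 3.831.
Because AUC varies inversely with clearance, the combined effect is 1 / 3.831 = 0.26.

0.26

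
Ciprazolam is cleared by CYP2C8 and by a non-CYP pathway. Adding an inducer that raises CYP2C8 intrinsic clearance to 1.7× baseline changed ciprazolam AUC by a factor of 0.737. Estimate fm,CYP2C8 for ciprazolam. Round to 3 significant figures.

Let x = fm,CYP2C8. Because AUC ∝ 1/CL, relative clearance rose to 1/0.737 = 1.357.
Setting x·1.7 + (1 − x) = 1.357 and solving: x = (1.357 − 1)/(1.7 − 1) = 0.510.

0.510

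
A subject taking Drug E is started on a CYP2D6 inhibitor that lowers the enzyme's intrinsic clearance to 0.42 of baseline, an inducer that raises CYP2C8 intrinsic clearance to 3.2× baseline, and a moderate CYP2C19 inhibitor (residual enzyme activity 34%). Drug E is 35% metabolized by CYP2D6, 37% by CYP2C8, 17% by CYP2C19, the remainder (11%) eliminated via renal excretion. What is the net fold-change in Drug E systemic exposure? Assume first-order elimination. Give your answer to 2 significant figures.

The CYP2D6 pathway (35% of clearance) drops to 0.42× activity: 0.35 × 0.42 = 0.147.
The CYP2C8 pathway (37% of clearance) is boosted to 3.2× activity: 0.37 × 3.2 = 1.184.
The CYP2C19 pathway (17% of clearance) drops to 0.34× activity: 0.17 × 0.34 = 0.0578.
Non-CYP routes (11%) are unchanged.
New clearance relative to baseline: 0.147 + 1.184 + 0.0578 + 0.11 = 1.4988.
Net systemic exposure ratio = 1 / 1.4988 = 0.67.

0.67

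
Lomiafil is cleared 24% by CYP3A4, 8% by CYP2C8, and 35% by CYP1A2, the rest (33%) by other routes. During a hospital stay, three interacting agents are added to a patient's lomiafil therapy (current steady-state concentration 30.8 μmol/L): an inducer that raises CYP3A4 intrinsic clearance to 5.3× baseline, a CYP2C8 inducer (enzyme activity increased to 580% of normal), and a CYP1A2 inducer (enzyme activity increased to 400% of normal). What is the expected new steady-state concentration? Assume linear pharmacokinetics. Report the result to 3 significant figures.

8.89 μmol/L

The CYP3A4 pathway (24% of clearance) increases to 5.3× activity: 0.24 × 5.3 = 1.272.
The CYP2C8 pathway (8% of clearance) rises to 5.8× activity: 0.08 × 5.8 = 0.464.
The CYP1A2 pathway (35% of clearance) increases to 4× activity: 0.35 × 4 = 1.4.
The remaining 33% of clearance is unaffected.
CL_new/CL_old = 1.272 + 0.464 + 1.4 + 0.33 = 3.466.
Steady-state concentration ∝ 1/CL: new value = 30.8 / 3.466 = 8.89 μmol/L.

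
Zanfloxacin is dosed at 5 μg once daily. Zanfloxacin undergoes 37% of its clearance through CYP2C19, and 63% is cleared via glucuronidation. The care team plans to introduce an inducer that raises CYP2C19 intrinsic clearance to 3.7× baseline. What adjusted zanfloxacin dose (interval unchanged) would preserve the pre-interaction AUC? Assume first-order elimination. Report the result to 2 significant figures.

10 μg

The CYP2C19 pathway (37% of clearance) is boosted to 3.7× activity: 0.37 × 3.7 = 1.369.
Non-CYP routes (63%) are unchanged.
Relative clearance = 1.369 + 0.63 = 1.999.
Exposure is unchanged when dose changes in proportion to clearance. New dose = 5 μg × 1.999 = 10 μg.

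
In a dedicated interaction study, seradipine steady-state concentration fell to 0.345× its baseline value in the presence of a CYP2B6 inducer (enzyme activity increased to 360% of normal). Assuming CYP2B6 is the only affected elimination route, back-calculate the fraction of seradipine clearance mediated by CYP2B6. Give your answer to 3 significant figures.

0.730

Let fm be the CYP2B6 fraction. New clearance relative to baseline = fm × 3.6 + (1 − fm).
Steady-state concentration ratio = 1 / (new CL fraction), so new CL fraction = 1 / 0.345 = 2.899.
fm × 3.6 + 1 − fm = 2.899  ⇒  fm × (3.6 − 1) = 1.899  ⇒  fm = 0.730.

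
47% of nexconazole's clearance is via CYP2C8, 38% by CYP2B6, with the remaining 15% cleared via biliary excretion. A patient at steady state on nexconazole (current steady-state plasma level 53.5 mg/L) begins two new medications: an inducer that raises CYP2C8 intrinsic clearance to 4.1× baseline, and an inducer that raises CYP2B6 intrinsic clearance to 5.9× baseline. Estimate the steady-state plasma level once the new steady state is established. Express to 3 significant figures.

CYP2C8: 0.47 × 4.1 = 1.927
CYP2B6: 0.38 × 5.9 = 2.242
Other: 0.15 (unchanged)
New clearance relative to baseline: 1.927 + 2.242 + 0.15 = 4.319.
New steady-state plasma level = 53.5 / 4.319 = 12.4 mg/L (concentration scales inversely with clearance).

12.4 mg/L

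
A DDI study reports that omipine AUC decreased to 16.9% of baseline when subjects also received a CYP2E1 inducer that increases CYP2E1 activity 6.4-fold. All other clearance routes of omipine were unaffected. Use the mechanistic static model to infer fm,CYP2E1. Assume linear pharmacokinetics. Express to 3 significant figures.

Let x = fm,CYP2E1. Because AUC ∝ 1/CL, relative clearance rose to 1/0.169 = 5.917.
Setting x·6.4 + (1 − x) = 5.917 and solving: x = (5.917 − 1)/(6.4 − 1) = 0.911.

0.911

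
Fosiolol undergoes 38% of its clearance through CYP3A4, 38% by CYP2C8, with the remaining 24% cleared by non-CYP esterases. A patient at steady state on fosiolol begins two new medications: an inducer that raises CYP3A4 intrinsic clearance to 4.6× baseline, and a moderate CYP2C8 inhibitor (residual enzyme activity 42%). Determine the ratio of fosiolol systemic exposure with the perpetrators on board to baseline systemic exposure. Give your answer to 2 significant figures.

The CYP3A4 pathway (38% of clearance) rises to 4.6× activity: 0.38 × 4.6 = 1.748.
The CYP2C8 pathway (38% of clearance) drops to 0.42× activity: 0.38 × 0.42 = 0.1596.
The remaining 24% of clearance is unaffected.
CL_new/CL_old = 1.748 + 0.1596 + 0.24 = 2.1476.
Because systemic exposure varies inversely with clearance, the combined effect is 1 / 2.1476 = 0.47.

0.47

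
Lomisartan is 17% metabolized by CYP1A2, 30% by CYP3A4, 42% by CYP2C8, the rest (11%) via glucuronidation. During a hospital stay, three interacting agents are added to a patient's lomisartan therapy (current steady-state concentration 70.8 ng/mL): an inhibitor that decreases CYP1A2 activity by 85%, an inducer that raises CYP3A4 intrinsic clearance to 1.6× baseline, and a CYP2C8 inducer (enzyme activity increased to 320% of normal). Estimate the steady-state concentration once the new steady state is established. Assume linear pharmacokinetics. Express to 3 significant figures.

36.1 ng/mL

CYP1A2: 0.17 × 0.15 = 0.0255
CYP3A4: 0.3 × 1.6 = 0.48
CYP2C8: 0.42 × 3.2 = 1.344
Other: 0.11 (unchanged)
CL_new/CL_old = 0.0255 + 0.48 + 1.344 + 0.11 = 1.9595.
New steady-state concentration = 70.8 / 1.9595 = 36.1 ng/mL (concentration scales inversely with clearance).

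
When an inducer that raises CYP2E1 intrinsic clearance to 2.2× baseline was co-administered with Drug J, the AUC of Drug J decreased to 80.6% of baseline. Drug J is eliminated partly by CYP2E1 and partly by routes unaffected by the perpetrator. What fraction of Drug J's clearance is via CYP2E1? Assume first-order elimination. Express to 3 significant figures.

0.201

Let fm be the CYP2E1 fraction. New clearance relative to baseline = fm × 2.2 + (1 − fm).
AUC ratio = 1 / (new CL fraction), so new CL fraction = 1 / 0.806 = 1.241.
fm × 2.2 + 1 − fm = 1.241  ⇒  fm × (2.2 − 1) = 0.2407  ⇒  fm = 0.201.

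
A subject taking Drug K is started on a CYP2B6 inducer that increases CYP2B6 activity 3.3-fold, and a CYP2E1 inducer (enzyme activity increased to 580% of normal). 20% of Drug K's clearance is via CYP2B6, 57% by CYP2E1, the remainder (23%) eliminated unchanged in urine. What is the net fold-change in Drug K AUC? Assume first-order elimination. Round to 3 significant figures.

The CYP2B6 pathway (20% of clearance) increases to 3.3× activity: 0.2 × 3.3 = 0.66.
The CYP2E1 pathway (57% of clearance) rises to 5.8× activity: 0.57 × 5.8 = 3.306.
The remaining 23% of clearance is unaffected.
Relative clearance = 0.66 + 3.306 + 0.23 = 4.196.
AUC ∝ 1/CL: fold-change = 1 / 4.196 = 0.238.

0.238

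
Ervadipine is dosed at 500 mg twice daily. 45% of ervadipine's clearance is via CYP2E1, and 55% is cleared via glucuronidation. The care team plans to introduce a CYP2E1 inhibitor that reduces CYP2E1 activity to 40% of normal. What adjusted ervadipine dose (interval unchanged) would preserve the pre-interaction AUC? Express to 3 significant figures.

365 mg

The CYP2E1 pathway (45% of clearance) drops to 0.4× activity: 0.45 × 0.4 = 0.18.
The remaining 55% of clearance is unaffected.
New clearance relative to baseline: 0.18 + 0.55 = 0.73.
Exposure is unchanged when dose changes in proportion to clearance. New dose = 500 mg × 0.73 = 365 mg.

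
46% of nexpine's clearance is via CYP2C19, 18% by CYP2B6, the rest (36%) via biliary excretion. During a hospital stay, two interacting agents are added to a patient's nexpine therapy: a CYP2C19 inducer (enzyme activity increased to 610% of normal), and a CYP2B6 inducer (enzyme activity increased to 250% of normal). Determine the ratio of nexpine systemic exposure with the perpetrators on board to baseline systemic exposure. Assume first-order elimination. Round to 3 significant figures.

The CYP2C19 pathway (46% of clearance) is boosted to 6.1× activity: 0.46 × 6.1 = 2.806.
The CYP2B6 pathway (18% of clearance) increases to 2.5× activity: 0.18 × 2.5 = 0.45.
The remaining 36% of clearance is unaffected.
New clearance relative to baseline: 2.806 + 0.45 + 0.36 = 3.616.
Systemic exposure ∝ 1/CL: fold-change = 1 / 3.616 = 0.277.

0.277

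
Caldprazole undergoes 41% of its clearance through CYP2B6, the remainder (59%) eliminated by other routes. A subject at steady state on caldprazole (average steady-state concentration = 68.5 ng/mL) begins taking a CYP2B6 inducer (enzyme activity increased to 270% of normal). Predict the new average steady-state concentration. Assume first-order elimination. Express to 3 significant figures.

40.4 ng/mL

The CYP2B6 pathway (41% of clearance) is boosted to 2.7× activity: 0.41 × 2.7 = 1.107.
Non-CYP routes (59%) are unchanged.
New clearance relative to baseline: 1.107 + 0.59 = 1.697.
New average steady-state concentration = baseline ÷ relative clearance = 68.5 / 1.697 = 40.4 ng/mL.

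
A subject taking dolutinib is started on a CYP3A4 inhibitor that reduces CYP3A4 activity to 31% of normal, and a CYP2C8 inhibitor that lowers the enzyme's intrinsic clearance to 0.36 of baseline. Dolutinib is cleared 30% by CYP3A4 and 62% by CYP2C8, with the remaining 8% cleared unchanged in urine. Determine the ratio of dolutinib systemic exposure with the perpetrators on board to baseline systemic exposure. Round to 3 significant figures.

2.52

The CYP3A4 pathway (30% of clearance) falls to 0.31× activity: 0.3 × 0.31 = 0.093.
The CYP2C8 pathway (62% of clearance) is reduced to 0.36× activity: 0.62 × 0.36 = 0.2232.
The remaining 8% of clearance is unaffected.
Relative clearance = 0.093 + 0.2232 + 0.08 = 0.3962.
Net systemic exposure ratio = 1 / 0.3962 = 2.52.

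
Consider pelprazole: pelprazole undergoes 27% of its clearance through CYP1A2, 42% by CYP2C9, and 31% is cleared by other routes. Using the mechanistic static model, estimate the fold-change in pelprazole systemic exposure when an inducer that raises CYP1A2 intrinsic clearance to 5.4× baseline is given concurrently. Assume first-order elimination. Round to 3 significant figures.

The CYP1A2 pathway (27% of clearance) increases to 5.4× activity: 0.27 × 5.4 = 1.458.
CYP2C9 (42%) and the residual 31% are unaffected.
Relative clearance = 1.458 + 0.42 + 0.31 = 2.188.
Since systemic exposure ∝ 1/CL, the ratio is 1 / 2.188 = 0.457.

0.457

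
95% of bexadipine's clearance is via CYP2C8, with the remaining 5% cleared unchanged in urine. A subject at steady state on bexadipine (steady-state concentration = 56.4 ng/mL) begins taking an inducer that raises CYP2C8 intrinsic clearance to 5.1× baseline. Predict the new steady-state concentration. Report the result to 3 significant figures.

The CYP2C8 pathway (95% of clearance) increases to 5.1× activity: 0.95 × 5.1 = 4.845.
The remaining 5% of clearance is unaffected.
New clearance relative to baseline: 4.845 + 0.05 = 4.895.
Steady-state concentration ∝ 1/CL, so new value = 56.4 / 4.895 = 11.5 ng/mL.

11.5 ng/mL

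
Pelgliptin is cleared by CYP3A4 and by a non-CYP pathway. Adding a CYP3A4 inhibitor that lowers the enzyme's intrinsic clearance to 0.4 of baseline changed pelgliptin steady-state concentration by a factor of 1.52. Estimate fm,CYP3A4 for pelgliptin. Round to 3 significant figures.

CL'/CL = 1 / 1.52 = 0.6579
0.4·fm + (1 − fm) = 0.6579
fm = (0.6579 − 1) / (0.4 − 1) = 0.570

0.570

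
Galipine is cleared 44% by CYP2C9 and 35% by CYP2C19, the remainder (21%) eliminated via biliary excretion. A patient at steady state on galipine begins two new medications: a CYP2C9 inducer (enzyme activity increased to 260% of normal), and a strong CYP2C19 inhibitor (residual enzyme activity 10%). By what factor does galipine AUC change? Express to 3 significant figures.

0.720

The CYP2C9 pathway (44% of clearance) increases to 2.6× activity: 0.44 × 2.6 = 1.144.
The CYP2C19 pathway (35% of clearance) falls to 0.1× activity: 0.35 × 0.1 = 0.035.
Non-CYP routes (21%) are unchanged.
CL_new/CL_old = 1.144 + 0.035 + 0.21 = 1.389.
Because AUC varies inversely with clearance, the combined effect is 1 / 1.389 = 0.720.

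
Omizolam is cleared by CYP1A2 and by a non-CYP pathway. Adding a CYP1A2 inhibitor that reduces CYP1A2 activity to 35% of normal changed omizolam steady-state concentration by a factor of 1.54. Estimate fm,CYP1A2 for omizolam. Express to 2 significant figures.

0.54

Let x = fm,CYP1A2. Because steady-state concentration ∝ 1/CL, relative clearance fell to 1/1.54 = 0.6494.
Setting x·0.35 + (1 − x) = 0.6494 and solving: x = (0.6494 − 1)/(0.35 − 1) = 0.54.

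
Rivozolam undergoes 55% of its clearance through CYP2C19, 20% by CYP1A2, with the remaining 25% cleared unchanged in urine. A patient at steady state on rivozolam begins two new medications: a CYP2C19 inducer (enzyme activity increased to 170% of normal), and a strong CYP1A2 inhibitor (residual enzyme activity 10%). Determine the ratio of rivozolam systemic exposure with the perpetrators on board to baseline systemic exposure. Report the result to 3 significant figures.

0.830

The CYP2C19 pathway (55% of clearance) increases to 1.7× activity: 0.55 × 1.7 = 0.935.
The CYP1A2 pathway (20% of clearance) falls to 0.1× activity: 0.2 × 0.1 = 0.02.
The remaining 25% of clearance is unaffected.
CL_new/CL_old = 0.935 + 0.02 + 0.25 = 1.205.
Net systemic exposure ratio = 1 / 1.205 = 0.830.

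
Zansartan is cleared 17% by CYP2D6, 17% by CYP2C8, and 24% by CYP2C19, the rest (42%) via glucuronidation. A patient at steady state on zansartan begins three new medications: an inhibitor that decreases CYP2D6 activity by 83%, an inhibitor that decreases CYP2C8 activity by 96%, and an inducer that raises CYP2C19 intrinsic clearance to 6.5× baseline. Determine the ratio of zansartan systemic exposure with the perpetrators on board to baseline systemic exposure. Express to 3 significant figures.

The CYP2D6 pathway (17% of clearance) falls to 0.17× activity: 0.17 × 0.17 = 0.0289.
The CYP2C8 pathway (17% of clearance) is reduced to 0.04× activity: 0.17 × 0.04 = 0.0068.
The CYP2C19 pathway (24% of clearance) increases to 6.5× activity: 0.24 × 6.5 = 1.56.
The remaining 42% of clearance is unaffected.
New clearance relative to baseline: 0.0289 + 0.0068 + 1.56 + 0.42 = 2.0157.
Because systemic exposure varies inversely with clearance, the combined effect is 1 / 2.0157 = 0.496.

0.496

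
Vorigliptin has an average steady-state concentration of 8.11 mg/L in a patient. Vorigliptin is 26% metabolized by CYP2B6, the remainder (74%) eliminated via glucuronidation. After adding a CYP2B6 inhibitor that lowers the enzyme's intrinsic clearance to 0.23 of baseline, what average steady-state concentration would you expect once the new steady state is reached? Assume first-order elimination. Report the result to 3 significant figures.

10.1 mg/L

The CYP2B6 pathway (26% of clearance) falls to 0.23× activity: 0.26 × 0.23 = 0.0598.
The remaining 74% of clearance is unaffected.
New clearance relative to baseline: 0.0598 + 0.74 = 0.7998.
With dosing unchanged, average steady-state concentration scales as 1/CL: 8.11 / 0.7998 = 10.1 mg/L.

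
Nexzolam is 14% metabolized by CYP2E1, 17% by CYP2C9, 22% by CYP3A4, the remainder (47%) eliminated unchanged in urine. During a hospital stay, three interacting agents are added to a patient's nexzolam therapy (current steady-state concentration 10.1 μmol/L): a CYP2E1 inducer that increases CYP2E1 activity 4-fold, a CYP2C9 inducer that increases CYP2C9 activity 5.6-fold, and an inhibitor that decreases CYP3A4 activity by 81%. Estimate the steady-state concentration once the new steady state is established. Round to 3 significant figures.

The CYP2E1 pathway (14% of clearance) increases to 4× activity: 0.14 × 4 = 0.56.
The CYP2C9 pathway (17% of clearance) increases to 5.6× activity: 0.17 × 5.6 = 0.952.
The CYP3A4 pathway (22% of clearance) falls to 0.19× activity: 0.22 × 0.19 = 0.0418.
The remaining 47% of clearance is unaffected.
CL_new/CL_old = 0.56 + 0.952 + 0.0418 + 0.47 = 2.0238.
Dividing the baseline by the relative clearance: 10.1 / 2.0238 = 4.99 μmol/L.

4.99 μmol/L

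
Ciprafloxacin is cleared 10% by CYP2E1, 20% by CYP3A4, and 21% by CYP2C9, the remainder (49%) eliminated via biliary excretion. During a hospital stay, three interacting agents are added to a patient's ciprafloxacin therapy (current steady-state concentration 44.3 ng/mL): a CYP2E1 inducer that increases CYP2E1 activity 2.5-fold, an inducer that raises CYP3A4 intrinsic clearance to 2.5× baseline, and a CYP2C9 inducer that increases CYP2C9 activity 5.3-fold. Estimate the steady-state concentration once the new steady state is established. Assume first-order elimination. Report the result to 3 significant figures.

The CYP2E1 pathway (10% of clearance) increases to 2.5× activity: 0.1 × 2.5 = 0.25.
The CYP3A4 pathway (20% of clearance) rises to 2.5× activity: 0.2 × 2.5 = 0.5.
The CYP2C9 pathway (21% of clearance) rises to 5.3× activity: 0.21 × 5.3 = 1.113.
The remaining 49% of clearance is unaffected.
Relative clearance = 0.25 + 0.5 + 1.113 + 0.49 = 2.353.
New steady-state concentration = 44.3 / 2.353 = 18.8 ng/mL (concentration scales inversely with clearance).

18.8 ng/mL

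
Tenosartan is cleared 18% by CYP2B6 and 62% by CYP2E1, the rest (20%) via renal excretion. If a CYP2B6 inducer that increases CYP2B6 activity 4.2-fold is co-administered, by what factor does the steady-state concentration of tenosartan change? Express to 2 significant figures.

CYP2B6: 0.18 × 4.2 = 0.756
CYP2E1: 0.62 (unchanged)
Other: 0.2 (unchanged)
CL_new/CL_old = 0.756 + 0.62 + 0.2 = 1.576.
Steady-state concentration is inversely proportional to clearance, so the fold-change is 1 / 1.576 = 0.63.

0.63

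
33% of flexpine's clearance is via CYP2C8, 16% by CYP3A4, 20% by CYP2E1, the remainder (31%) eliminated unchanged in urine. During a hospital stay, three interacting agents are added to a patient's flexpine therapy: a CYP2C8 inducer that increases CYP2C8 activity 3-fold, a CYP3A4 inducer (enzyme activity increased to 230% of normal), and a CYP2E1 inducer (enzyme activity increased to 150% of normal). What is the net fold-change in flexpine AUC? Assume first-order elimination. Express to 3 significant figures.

The CYP2C8 pathway (33% of clearance) is boosted to 3× activity: 0.33 × 3 = 0.99.
The CYP3A4 pathway (16% of clearance) rises to 2.3× activity: 0.16 × 2.3 = 0.368.
The CYP2E1 pathway (20% of clearance) rises to 1.5× activity: 0.2 × 1.5 = 0.3.
Non-CYP routes (31%) are unchanged.
Relative clearance = 0.99 + 0.368 + 0.3 + 0.31 = 1.968.
AUC ∝ 1/CL: fold-change = 1 / 1.968 = 0.508.

0.508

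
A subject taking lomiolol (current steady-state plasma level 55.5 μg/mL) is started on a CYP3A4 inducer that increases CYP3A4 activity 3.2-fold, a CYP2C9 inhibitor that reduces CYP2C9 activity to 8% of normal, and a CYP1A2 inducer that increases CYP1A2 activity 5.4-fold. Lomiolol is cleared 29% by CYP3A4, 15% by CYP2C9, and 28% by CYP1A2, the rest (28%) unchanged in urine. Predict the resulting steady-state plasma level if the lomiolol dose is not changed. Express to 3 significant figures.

The CYP3A4 pathway (29% of clearance) is boosted to 3.2× activity: 0.29 × 3.2 = 0.928.
The CYP2C9 pathway (15% of clearance) falls to 0.08× activity: 0.15 × 0.08 = 0.012.
The CYP1A2 pathway (28% of clearance) increases to 5.4× activity: 0.28 × 5.4 = 1.512.
The remaining 28% of clearance is unaffected.
New clearance relative to baseline: 0.928 + 0.012 + 1.512 + 0.28 = 2.732.
Dividing the baseline by the relative clearance: 55.5 / 2.732 = 20.3 μg/mL.

20.3 μg/mL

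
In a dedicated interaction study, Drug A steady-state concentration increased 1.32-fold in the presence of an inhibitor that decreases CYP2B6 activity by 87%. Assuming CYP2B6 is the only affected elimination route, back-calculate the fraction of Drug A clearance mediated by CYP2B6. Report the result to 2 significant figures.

0.28

Let fm be the CYP2B6 fraction. New clearance relative to baseline = fm × 0.13 + (1 − fm).
Steady-state concentration ratio = 1 / (new CL fraction), so new CL fraction = 1 / 1.32 = 0.7576.
fm × 0.13 + 1 − fm = 0.7576  ⇒  fm × (0.13 − 1) = −0.2424  ⇒  fm = 0.28.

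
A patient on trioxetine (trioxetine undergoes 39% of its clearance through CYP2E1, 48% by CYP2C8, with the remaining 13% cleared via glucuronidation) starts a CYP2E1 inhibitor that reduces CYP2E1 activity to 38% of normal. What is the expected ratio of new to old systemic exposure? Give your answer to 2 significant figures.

The CYP2E1 pathway (39% of clearance) falls to 0.38× activity: 0.39 × 0.38 = 0.1482.
CYP2C8 (48%) and the residual 13% are unaffected.
CL_new/CL_old = 0.1482 + 0.48 + 0.13 = 0.7582.
Systemic exposure is inversely proportional to clearance, so the fold-change is 1 / 0.7582 = 1.3.

1.3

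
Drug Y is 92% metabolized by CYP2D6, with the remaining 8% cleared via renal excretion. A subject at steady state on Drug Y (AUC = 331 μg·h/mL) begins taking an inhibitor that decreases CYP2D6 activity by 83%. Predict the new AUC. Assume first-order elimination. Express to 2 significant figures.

1.4 × 10³ μg·h/mL

CYP2D6: 0.92 × 0.17 = 0.1564
Other: 0.08 (unchanged)
CL_new/CL_old = 0.1564 + 0.08 = 0.2364.
With dosing unchanged, AUC scales as 1/CL: 331 / 0.2364 = 1.4 × 10³ μg·h/mL.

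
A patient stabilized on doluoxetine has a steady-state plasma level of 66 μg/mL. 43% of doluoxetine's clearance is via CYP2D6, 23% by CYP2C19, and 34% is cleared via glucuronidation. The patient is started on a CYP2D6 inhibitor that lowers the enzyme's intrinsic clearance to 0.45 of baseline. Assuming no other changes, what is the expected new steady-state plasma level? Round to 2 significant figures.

CYP2D6: 0.43 × 0.45 = 0.1935
CYP2C19: 0.23 (unchanged)
Other: 0.34 (unchanged)
CL_new/CL_old = 0.1935 + 0.23 + 0.34 = 0.7635.
Steady-state plasma level ∝ 1/CL, so new value = 66 / 0.7635 = 86 μg/mL.

86 μg/mL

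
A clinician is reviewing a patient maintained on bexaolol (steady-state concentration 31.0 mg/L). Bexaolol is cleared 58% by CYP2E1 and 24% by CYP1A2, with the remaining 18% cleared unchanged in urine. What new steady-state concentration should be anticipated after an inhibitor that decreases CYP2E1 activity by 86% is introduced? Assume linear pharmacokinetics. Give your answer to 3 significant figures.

The CYP2E1 pathway (58% of clearance) falls to 0.14× activity: 0.58 × 0.14 = 0.0812.
CYP1A2 (24%) and the residual 18% are unaffected.
Relative clearance = 0.0812 + 0.24 + 0.18 = 0.5012.
Steady-state concentration ∝ 1/CL, so new value = 31.0 / 0.5012 = 61.9 mg/L.

61.9 mg/L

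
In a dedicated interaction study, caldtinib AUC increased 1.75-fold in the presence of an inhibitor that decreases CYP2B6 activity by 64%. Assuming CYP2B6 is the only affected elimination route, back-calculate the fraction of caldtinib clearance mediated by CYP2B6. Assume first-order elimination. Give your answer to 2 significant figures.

0.67

Let fm be the CYP2B6 fraction. New clearance relative to baseline = fm × 0.36 + (1 − fm).
AUC ratio = 1 / (new CL fraction), so new CL fraction = 1 / 1.75 = 0.5714.
fm × 0.36 + 1 − fm = 0.5714  ⇒  fm × (0.36 − 1) = −0.4286  ⇒  fm = 0.67.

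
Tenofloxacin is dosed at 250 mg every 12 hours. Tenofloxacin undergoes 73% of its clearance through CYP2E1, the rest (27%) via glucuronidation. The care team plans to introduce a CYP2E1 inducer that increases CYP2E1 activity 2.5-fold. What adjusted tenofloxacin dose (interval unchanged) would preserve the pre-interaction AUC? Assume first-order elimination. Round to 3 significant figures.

The CYP2E1 pathway (73% of clearance) is boosted to 2.5× activity: 0.73 × 2.5 = 1.825.
Non-CYP routes (27%) are unchanged.
Relative clearance = 1.825 + 0.27 = 2.095.
To maintain the same steady-state level, dose must scale with clearance: new dose = 250 × 2.095 = 524 mg.

524 mg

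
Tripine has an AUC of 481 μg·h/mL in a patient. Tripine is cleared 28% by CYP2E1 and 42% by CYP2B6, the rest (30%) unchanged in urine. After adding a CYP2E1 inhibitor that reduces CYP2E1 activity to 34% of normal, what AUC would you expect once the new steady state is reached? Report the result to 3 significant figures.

590 μg·h/mL

CYP2E1: 0.28 × 0.34 = 0.0952
CYP2B6: 0.42 (unchanged)
Other: 0.3 (unchanged)
Relative clearance = 0.0952 + 0.42 + 0.3 = 0.8152.
New AUC = baseline ÷ relative clearance = 481 / 0.8152 = 590 μg·h/mL.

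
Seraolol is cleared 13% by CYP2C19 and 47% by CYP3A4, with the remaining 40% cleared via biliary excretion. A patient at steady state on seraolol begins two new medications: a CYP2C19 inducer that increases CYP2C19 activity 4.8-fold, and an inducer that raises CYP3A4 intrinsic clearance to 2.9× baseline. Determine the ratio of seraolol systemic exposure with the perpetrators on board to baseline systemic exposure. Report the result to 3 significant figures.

0.419

The CYP2C19 pathway (13% of clearance) is boosted to 4.8× activity: 0.13 × 4.8 = 0.624.
The CYP3A4 pathway (47% of clearance) rises to 2.9× activity: 0.47 × 2.9 = 1.363.
Non-CYP routes (40%) are unchanged.
Relative clearance = 0.624 + 1.363 + 0.4 = 2.387.
Net systemic exposure ratio = 1 / 2.387 = 0.419.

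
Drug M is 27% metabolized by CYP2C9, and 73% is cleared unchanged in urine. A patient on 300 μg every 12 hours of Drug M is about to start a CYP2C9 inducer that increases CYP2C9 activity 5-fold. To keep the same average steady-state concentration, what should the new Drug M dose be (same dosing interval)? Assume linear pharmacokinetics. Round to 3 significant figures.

The CYP2C9 pathway (27% of clearance) rises to 5× activity: 0.27 × 5 = 1.35.
The remaining 73% of clearance is unaffected.
Relative clearance = 1.35 + 0.73 = 2.08.
Css,avg = (dose rate)/CL, so holding Css fixed requires dose ∝ CL: 300 × 2.08 = 624 μg.

624 μg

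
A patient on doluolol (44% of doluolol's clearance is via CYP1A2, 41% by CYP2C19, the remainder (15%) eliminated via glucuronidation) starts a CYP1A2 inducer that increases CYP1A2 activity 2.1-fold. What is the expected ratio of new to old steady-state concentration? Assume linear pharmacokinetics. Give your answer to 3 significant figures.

0.674

CYP1A2: 0.44 × 2.1 = 0.924
CYP2C19: 0.41 (unchanged)
Other: 0.15 (unchanged)
Relative clearance = 0.924 + 0.41 + 0.15 = 1.484.
Steady-state concentration ratio = CL_old/CL_new = 1 / 1.484 = 0.674.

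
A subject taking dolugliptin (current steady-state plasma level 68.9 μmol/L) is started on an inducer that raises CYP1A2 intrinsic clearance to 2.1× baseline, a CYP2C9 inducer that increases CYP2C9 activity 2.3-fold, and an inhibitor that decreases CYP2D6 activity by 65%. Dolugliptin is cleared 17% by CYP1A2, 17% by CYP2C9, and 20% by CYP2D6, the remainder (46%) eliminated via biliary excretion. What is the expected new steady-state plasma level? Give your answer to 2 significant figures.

The CYP1A2 pathway (17% of clearance) is boosted to 2.1× activity: 0.17 × 2.1 = 0.357.
The CYP2C9 pathway (17% of clearance) rises to 2.3× activity: 0.17 × 2.3 = 0.391.
The CYP2D6 pathway (20% of clearance) is reduced to 0.35× activity: 0.2 × 0.35 = 0.07.
The remaining 46% of clearance is unaffected.
Relative clearance = 0.357 + 0.391 + 0.07 + 0.46 = 1.278.
New steady-state plasma level = 68.9 / 1.278 = 54 μmol/L (concentration scales inversely with clearance).

54 μmol/L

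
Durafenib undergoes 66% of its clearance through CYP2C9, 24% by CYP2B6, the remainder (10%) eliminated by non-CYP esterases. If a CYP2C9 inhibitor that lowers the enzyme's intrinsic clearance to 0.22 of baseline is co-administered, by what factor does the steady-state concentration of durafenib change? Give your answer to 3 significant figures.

The CYP2C9 pathway (66% of clearance) drops to 0.22× activity: 0.66 × 0.22 = 0.1452.
CYP2B6 (24%) and the residual 10% are unaffected.
CL_new/CL_old = 0.1452 + 0.24 + 0.1 = 0.4852.
Since steady-state concentration ∝ 1/CL, the ratio is 1 / 0.4852 = 2.06.

2.06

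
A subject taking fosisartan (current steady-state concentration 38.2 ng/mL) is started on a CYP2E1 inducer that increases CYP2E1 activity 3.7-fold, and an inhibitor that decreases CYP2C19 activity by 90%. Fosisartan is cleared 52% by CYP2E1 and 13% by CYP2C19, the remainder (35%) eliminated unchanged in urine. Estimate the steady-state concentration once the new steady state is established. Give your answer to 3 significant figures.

16.7 ng/mL

The CYP2E1 pathway (52% of clearance) increases to 3.7× activity: 0.52 × 3.7 = 1.924.
The CYP2C19 pathway (13% of clearance) falls to 0.1× activity: 0.13 × 0.1 = 0.013.
Non-CYP routes (35%) are unchanged.
CL_new/CL_old = 1.924 + 0.013 + 0.35 = 2.287.
New steady-state concentration = 38.2 / 2.287 = 16.7 ng/mL (concentration scales inversely with clearance).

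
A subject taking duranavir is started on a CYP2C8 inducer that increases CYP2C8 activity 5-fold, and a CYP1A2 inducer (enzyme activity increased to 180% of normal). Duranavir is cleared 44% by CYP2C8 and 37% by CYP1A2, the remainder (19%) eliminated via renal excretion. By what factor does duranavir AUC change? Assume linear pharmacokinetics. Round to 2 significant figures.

0.33

The CYP2C8 pathway (44% of clearance) rises to 5× activity: 0.44 × 5 = 2.2.
The CYP1A2 pathway (37% of clearance) is boosted to 1.8× activity: 0.37 × 1.8 = 0.666.
Non-CYP routes (19%) are unchanged.
CL_new/CL_old = 2.2 + 0.666 + 0.19 = 3.056.
Because AUC varies inversely with clearance, the combined effect is 1 / 3.056 = 0.33.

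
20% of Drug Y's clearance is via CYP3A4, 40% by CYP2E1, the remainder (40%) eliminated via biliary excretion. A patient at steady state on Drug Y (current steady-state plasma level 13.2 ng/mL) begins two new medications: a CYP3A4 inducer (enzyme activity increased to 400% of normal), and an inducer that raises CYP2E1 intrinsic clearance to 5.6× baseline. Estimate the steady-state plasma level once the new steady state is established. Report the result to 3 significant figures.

The CYP3A4 pathway (20% of clearance) increases to 4× activity: 0.2 × 4 = 0.8.
The CYP2E1 pathway (40% of clearance) is boosted to 5.6× activity: 0.4 × 5.6 = 2.24.
Non-CYP routes (40%) are unchanged.
New clearance relative to baseline: 0.8 + 2.24 + 0.4 = 3.44.
New steady-state plasma level = 13.2 / 3.44 = 3.84 ng/mL (concentration scales inversely with clearance).

3.84 ng/mL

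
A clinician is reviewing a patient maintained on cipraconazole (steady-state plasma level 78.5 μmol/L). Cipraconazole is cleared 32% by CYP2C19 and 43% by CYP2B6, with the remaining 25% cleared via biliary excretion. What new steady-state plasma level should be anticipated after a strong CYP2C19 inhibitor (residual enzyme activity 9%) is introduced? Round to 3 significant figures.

CYP2C19: 0.32 × 0.09 = 0.0288
CYP2B6: 0.43 (unchanged)
Other: 0.25 (unchanged)
New clearance relative to baseline: 0.0288 + 0.43 + 0.25 = 0.7088.
Steady-state plasma level ∝ 1/CL, so new value = 78.5 / 0.7088 = 111 μmol/L.

111 μmol/L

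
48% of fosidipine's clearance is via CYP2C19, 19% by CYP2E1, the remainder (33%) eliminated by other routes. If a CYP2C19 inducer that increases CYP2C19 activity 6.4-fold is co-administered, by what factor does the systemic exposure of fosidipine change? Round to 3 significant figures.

CYP2C19: 0.48 × 6.4 = 3.072
CYP2E1: 0.19 (unchanged)
Other: 0.33 (unchanged)
CL_new/CL_old = 3.072 + 0.19 + 0.33 = 3.592.
Systemic exposure is inversely proportional to clearance, so the fold-change is 1 / 3.592 = 0.278.

0.278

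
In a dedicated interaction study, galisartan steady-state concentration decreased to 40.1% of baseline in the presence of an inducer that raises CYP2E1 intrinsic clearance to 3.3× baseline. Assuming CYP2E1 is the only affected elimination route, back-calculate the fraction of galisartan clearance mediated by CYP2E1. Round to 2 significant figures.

0.65

CL'/CL = 1 / 0.401 = 2.494
3.3·fm + (1 − fm) = 2.494
fm = (2.494 − 1) / (3.3 − 1) = 0.65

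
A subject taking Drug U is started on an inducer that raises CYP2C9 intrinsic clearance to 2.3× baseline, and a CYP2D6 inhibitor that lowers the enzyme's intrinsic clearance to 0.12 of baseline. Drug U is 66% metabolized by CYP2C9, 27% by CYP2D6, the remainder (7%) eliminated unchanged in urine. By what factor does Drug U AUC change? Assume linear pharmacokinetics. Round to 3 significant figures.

0.617

The CYP2C9 pathway (66% of clearance) rises to 2.3× activity: 0.66 × 2.3 = 1.518.
The CYP2D6 pathway (27% of clearance) falls to 0.12× activity: 0.27 × 0.12 = 0.0324.
Non-CYP routes (7%) are unchanged.
Relative clearance = 1.518 + 0.0324 + 0.07 = 1.6204.
AUC ∝ 1/CL: fold-change = 1 / 1.6204 = 0.617.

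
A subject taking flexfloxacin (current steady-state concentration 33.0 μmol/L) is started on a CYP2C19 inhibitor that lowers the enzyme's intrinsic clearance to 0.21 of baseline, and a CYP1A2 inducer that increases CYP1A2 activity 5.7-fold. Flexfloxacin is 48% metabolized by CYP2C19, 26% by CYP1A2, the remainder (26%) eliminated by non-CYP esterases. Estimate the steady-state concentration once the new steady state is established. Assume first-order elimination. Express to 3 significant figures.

17.9 μmol/L

CYP2C19: 0.48 × 0.21 = 0.1008
CYP1A2: 0.26 × 5.7 = 1.482
Other: 0.26 (unchanged)
Relative clearance = 0.1008 + 1.482 + 0.26 = 1.8428.
Dividing the baseline by the relative clearance: 33.0 / 1.8428 = 17.9 μmol/L.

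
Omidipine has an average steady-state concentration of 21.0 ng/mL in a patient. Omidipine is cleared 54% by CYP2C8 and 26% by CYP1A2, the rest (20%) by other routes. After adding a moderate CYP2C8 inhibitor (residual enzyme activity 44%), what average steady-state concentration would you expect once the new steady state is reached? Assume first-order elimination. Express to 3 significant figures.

30.1 ng/mL

The CYP2C8 pathway (54% of clearance) falls to 0.44× activity: 0.54 × 0.44 = 0.2376.
CYP1A2 (26%) and the residual 20% are unaffected.
Relative clearance = 0.2376 + 0.26 + 0.2 = 0.6976.
With dosing unchanged, average steady-state concentration scales as 1/CL: 21.0 / 0.6976 = 30.1 ng/mL.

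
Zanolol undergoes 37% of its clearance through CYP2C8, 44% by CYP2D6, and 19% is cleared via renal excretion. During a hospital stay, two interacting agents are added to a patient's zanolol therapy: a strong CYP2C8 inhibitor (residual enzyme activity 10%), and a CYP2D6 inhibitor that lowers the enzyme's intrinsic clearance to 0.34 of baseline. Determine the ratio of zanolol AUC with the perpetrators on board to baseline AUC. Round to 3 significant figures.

The CYP2C8 pathway (37% of clearance) is reduced to 0.1× activity: 0.37 × 0.1 = 0.037.
The CYP2D6 pathway (44% of clearance) falls to 0.34× activity: 0.44 × 0.34 = 0.1496.
Non-CYP routes (19%) are unchanged.
CL_new/CL_old = 0.037 + 0.1496 + 0.19 = 0.3766.
AUC ∝ 1/CL: fold-change = 1 / 0.3766 = 2.66.

2.66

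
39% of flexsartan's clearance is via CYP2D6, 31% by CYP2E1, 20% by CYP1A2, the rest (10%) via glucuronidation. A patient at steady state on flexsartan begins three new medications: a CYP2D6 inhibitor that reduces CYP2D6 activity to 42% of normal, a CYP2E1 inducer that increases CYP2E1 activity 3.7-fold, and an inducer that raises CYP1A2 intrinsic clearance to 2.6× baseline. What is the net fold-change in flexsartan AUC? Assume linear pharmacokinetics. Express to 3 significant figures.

The CYP2D6 pathway (39% of clearance) falls to 0.42× activity: 0.39 × 0.42 = 0.1638.
The CYP2E1 pathway (31% of clearance) is boosted to 3.7× activity: 0.31 × 3.7 = 1.147.
The CYP1A2 pathway (20% of clearance) is boosted to 2.6× activity: 0.2 × 2.6 = 0.52.
The remaining 10% of clearance is unaffected.
CL_new/CL_old = 0.1638 + 1.147 + 0.52 + 0.1 = 1.9308.
Because AUC varies inversely with clearance, the combined effect is 1 / 1.9308 = 0.518.

0.518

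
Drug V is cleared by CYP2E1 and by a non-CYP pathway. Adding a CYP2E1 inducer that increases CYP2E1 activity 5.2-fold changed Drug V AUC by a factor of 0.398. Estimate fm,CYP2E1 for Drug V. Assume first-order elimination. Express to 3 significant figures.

0.360

CL'/CL = 1 / 0.398 = 2.513
5.2·fm + (1 − fm) = 2.513
fm = (2.513 − 1) / (5.2 − 1) = 0.360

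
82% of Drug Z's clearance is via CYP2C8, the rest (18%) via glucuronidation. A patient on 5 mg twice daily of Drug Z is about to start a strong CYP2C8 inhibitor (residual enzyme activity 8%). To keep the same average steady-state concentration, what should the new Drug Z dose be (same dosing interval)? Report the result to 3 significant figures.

The CYP2C8 pathway (82% of clearance) drops to 0.08× activity: 0.82 × 0.08 = 0.0656.
Non-CYP routes (18%) are unchanged.
New clearance relative to baseline: 0.0656 + 0.18 = 0.2456.
Css,avg = (dose rate)/CL, so holding Css fixed requires dose ∝ CL: 5 × 0.2456 = 1.23 mg.

1.23 mg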